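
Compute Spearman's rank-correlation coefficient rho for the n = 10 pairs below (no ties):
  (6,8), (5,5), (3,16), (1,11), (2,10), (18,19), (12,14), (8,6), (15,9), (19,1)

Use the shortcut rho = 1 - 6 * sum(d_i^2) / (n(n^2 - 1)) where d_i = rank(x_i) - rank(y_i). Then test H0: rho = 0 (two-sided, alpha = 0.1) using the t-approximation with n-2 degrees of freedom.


Step 1: Rank x and y separately (midranks; no ties here).
rank(x): 6->5, 5->4, 3->3, 1->1, 2->2, 18->9, 12->7, 8->6, 15->8, 19->10
rank(y): 8->4, 5->2, 16->9, 11->7, 10->6, 19->10, 14->8, 6->3, 9->5, 1->1
Step 2: d_i = R_x(i) - R_y(i); compute d_i^2.
  (5-4)^2=1, (4-2)^2=4, (3-9)^2=36, (1-7)^2=36, (2-6)^2=16, (9-10)^2=1, (7-8)^2=1, (6-3)^2=9, (8-5)^2=9, (10-1)^2=81
sum(d^2) = 194.
Step 3: rho = 1 - 6*194 / (10*(10^2 - 1)) = 1 - 1164/990 = -0.175758.
Step 4: Under H0, t = rho * sqrt((n-2)/(1-rho^2)) = -0.5050 ~ t(8).
Step 5: Two-sided p-value from the t-distribution with 8 df = 0.627188.
Step 6: alpha = 0.1. fail to reject H0.

rho = -0.1758, p = 0.627188, fail to reject H0 at alpha = 0.1.


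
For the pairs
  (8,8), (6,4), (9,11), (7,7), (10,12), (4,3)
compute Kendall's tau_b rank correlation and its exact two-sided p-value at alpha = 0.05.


Step 1: Enumerate the 15 unordered pairs (i,j) with i<j and classify each by sign(x_j-x_i) * sign(y_j-y_i).
  (1,2):dx=-2,dy=-4->C; (1,3):dx=+1,dy=+3->C; (1,4):dx=-1,dy=-1->C; (1,5):dx=+2,dy=+4->C
  (1,6):dx=-4,dy=-5->C; (2,3):dx=+3,dy=+7->C; (2,4):dx=+1,dy=+3->C; (2,5):dx=+4,dy=+8->C
  (2,6):dx=-2,dy=-1->C; (3,4):dx=-2,dy=-4->C; (3,5):dx=+1,dy=+1->C; (3,6):dx=-5,dy=-8->C
  (4,5):dx=+3,dy=+5->C; (4,6):dx=-3,dy=-4->C; (5,6):dx=-6,dy=-9->C
Step 2: C = 15, D = 0, total pairs = 15.
Step 3: tau = (C - D)/(n(n-1)/2) = (15 - 0)/15 = 1.000000.
Step 4: Exact two-sided p-value (enumerate n! = 720 permutations of y under H0): p = 0.002778.
Step 5: alpha = 0.05. reject H0.

tau_b = 1.0000 (C=15, D=0), p = 0.002778, reject H0.


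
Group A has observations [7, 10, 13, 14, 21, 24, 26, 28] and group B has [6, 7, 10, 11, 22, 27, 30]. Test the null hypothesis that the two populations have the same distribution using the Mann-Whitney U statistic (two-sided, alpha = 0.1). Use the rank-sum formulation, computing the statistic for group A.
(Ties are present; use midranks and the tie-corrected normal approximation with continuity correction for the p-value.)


Step 1: Combine and sort all 15 observations; assign midranks.
sorted (value, group): (6,Y), (7,X), (7,Y), (10,X), (10,Y), (11,Y), (13,X), (14,X), (21,X), (22,Y), (24,X), (26,X), (27,Y), (28,X), (30,Y)
ranks: 6->1, 7->2.5, 7->2.5, 10->4.5, 10->4.5, 11->6, 13->7, 14->8, 21->9, 22->10, 24->11, 26->12, 27->13, 28->14, 30->15
Step 2: Rank sum for X: R1 = 2.5 + 4.5 + 7 + 8 + 9 + 11 + 12 + 14 = 68.
Step 3: U_X = R1 - n1(n1+1)/2 = 68 - 8*9/2 = 68 - 36 = 32.
       U_Y = n1*n2 - U_X = 56 - 32 = 24.
Step 4: Ties are present, so use the tie-corrected normal approximation (with continuity correction) for the p-value.
Step 5: p-value = 0.684910; compare to alpha = 0.1. fail to reject H0.

U_X = 32, p = 0.684910, fail to reject H0 at alpha = 0.1.


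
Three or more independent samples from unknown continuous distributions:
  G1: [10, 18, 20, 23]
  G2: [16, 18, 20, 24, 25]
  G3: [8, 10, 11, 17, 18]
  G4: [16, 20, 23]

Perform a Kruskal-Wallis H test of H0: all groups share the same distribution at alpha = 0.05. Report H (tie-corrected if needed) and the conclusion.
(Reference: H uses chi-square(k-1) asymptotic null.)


Step 1: Combine all N = 17 observations and assign midranks.
sorted (value, group, rank): (8,G3,1), (10,G1,2.5), (10,G3,2.5), (11,G3,4), (16,G2,5.5), (16,G4,5.5), (17,G3,7), (18,G1,9), (18,G2,9), (18,G3,9), (20,G1,12), (20,G2,12), (20,G4,12), (23,G1,14.5), (23,G4,14.5), (24,G2,16), (25,G2,17)
Step 2: Sum ranks within each group.
R_1 = 38 (n_1 = 4)
R_2 = 59.5 (n_2 = 5)
R_3 = 23.5 (n_3 = 5)
R_4 = 32 (n_4 = 3)
Step 3: H = 12/(N(N+1)) * sum(R_i^2/n_i) - 3(N+1)
     = 12/(17*18) * (38^2/4 + 59.5^2/5 + 23.5^2/5 + 32^2/3) - 3*18
     = 0.039216 * 1520.83 - 54
     = 5.640523.
Step 4: Ties present; correction factor C = 1 - 66/(17^3 - 17) = 0.986520. Corrected H = 5.640523 / 0.986520 = 5.717598.
Step 5: Under H0, H ~ chi^2(3); p-value = 0.126188.
Step 6: alpha = 0.05. fail to reject H0.

H = 5.7176, df = 3, p = 0.126188, fail to reject H0.


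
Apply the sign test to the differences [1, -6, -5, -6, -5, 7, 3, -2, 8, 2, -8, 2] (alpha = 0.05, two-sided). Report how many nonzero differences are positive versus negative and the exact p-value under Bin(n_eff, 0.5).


Step 1: Discard zero differences. Original n = 12; n_eff = number of nonzero differences = 12.
Nonzero differences (with sign): +1, -6, -5, -6, -5, +7, +3, -2, +8, +2, -8, +2
Step 2: Count signs: positive = 6, negative = 6.
Step 3: Under H0: P(positive) = 0.5, so the number of positives S ~ Bin(12, 0.5).
Step 4: Two-sided exact p-value = sum of Bin(12,0.5) probabilities at or below the observed probability = 1.000000.
Step 5: alpha = 0.05. fail to reject H0.

n_eff = 12, pos = 6, neg = 6, p = 1.000000, fail to reject H0.


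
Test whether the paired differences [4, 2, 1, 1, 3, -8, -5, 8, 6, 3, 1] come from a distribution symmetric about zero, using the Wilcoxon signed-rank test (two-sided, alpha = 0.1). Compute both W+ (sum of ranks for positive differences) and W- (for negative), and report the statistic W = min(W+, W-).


Step 1: Drop any zero differences (none here) and take |d_i|.
|d| = [4, 2, 1, 1, 3, 8, 5, 8, 6, 3, 1]
Step 2: Midrank |d_i| (ties get averaged ranks).
ranks: |4|->7, |2|->4, |1|->2, |1|->2, |3|->5.5, |8|->10.5, |5|->8, |8|->10.5, |6|->9, |3|->5.5, |1|->2
Step 3: Attach original signs; sum ranks with positive sign and with negative sign.
W+ = 7 + 4 + 2 + 2 + 5.5 + 10.5 + 9 + 5.5 + 2 = 47.5
W- = 10.5 + 8 = 18.5
(Check: W+ + W- = 66 should equal n(n+1)/2 = 66.)
Step 4: Test statistic W = min(W+, W-) = 18.5.
Step 5: Ties in |d|, so use the tie-corrected normal approximation.
        E[W] = n(n+1)/4 = 11*12/4 = 33.
        Tie groups: |d|=1 (t=3), |d|=3 (t=2), |d|=8 (t=2); sum(t^3 - t) = 36.
        Var[W] = n(n+1)(2n+1)/24 - sum(t^3-t)/48 = 3036/24 - 36/48 = 125.75.
        z = (W - E[W]) / sqrt(Var[W]) = (18.5 - 33) / 11.2138 = -1.2930.
        Two-sided p = 2*Phi(z) = 0.195995.
Step 6: alpha = 0.1. fail to reject H0.

W+ = 47.5, W- = 18.5, W = min = 18.5, p = 0.195995, fail to reject H0.


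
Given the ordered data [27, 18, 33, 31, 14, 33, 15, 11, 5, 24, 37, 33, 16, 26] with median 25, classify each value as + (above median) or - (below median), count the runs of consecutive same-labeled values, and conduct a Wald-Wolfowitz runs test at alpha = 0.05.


Step 1: Compute median = 25; label A = above, B = below.
Labels in order: ABAABABBBBAABA  (n_A = 7, n_B = 7)
Step 2: Count runs R = 9.
Step 3: Under H0 (random ordering), E[R] = 2*n_A*n_B/(n_A+n_B) + 1 = 2*7*7/14 + 1 = 8.0000.
        Var[R] = 2*n_A*n_B*(2*n_A*n_B - n_A - n_B) / ((n_A+n_B)^2 * (n_A+n_B-1)) = 8232/2548 = 3.2308.
        SD[R] = 1.7974.
Step 4: Continuity-corrected z = (R - 0.5 - E[R]) / SD[R] = (9 - 0.5 - 8.0000) / 1.7974 = 0.2782.
Step 5: Two-sided p-value via normal approximation = 2*(1 - Phi(|z|)) = 0.780879.
Step 6: alpha = 0.05. fail to reject H0.

R = 9, z = 0.2782, p = 0.780879, fail to reject H0.


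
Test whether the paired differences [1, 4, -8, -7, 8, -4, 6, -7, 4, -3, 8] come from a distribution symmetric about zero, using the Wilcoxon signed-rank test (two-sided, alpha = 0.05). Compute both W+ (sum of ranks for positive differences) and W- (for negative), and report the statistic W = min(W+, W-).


Step 1: Drop any zero differences (none here) and take |d_i|.
|d| = [1, 4, 8, 7, 8, 4, 6, 7, 4, 3, 8]
Step 2: Midrank |d_i| (ties get averaged ranks).
ranks: |1|->1, |4|->4, |8|->10, |7|->7.5, |8|->10, |4|->4, |6|->6, |7|->7.5, |4|->4, |3|->2, |8|->10
Step 3: Attach original signs; sum ranks with positive sign and with negative sign.
W+ = 1 + 4 + 10 + 6 + 4 + 10 = 35
W- = 10 + 7.5 + 4 + 7.5 + 2 = 31
(Check: W+ + W- = 66 should equal n(n+1)/2 = 66.)
Step 4: Test statistic W = min(W+, W-) = 31.
Step 5: Ties in |d|, so use the tie-corrected normal approximation.
        E[W] = n(n+1)/4 = 11*12/4 = 33.
        Tie groups: |d|=4 (t=3), |d|=7 (t=2), |d|=8 (t=3); sum(t^3 - t) = 54.
        Var[W] = n(n+1)(2n+1)/24 - sum(t^3-t)/48 = 3036/24 - 54/48 = 125.375.
        z = (W - E[W]) / sqrt(Var[W]) = (31 - 33) / 11.1971 = -0.1786.
        Two-sided p = 2*Phi(z) = 0.858238.
Step 6: alpha = 0.05. fail to reject H0.

W+ = 35, W- = 31, W = min = 31, p = 0.858238, fail to reject H0.


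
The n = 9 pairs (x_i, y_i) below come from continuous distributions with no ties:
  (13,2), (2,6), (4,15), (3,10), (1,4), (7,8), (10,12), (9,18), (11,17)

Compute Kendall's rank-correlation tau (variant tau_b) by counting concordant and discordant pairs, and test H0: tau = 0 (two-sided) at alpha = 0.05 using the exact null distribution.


Step 1: Enumerate the 36 unordered pairs (i,j) with i<j and classify each by sign(x_j-x_i) * sign(y_j-y_i).
  (1,2):dx=-11,dy=+4->D; (1,3):dx=-9,dy=+13->D; (1,4):dx=-10,dy=+8->D; (1,5):dx=-12,dy=+2->D
  (1,6):dx=-6,dy=+6->D; (1,7):dx=-3,dy=+10->D; (1,8):dx=-4,dy=+16->D; (1,9):dx=-2,dy=+15->D
  (2,3):dx=+2,dy=+9->C; (2,4):dx=+1,dy=+4->C; (2,5):dx=-1,dy=-2->C; (2,6):dx=+5,dy=+2->C
  (2,7):dx=+8,dy=+6->C; (2,8):dx=+7,dy=+12->C; (2,9):dx=+9,dy=+11->C; (3,4):dx=-1,dy=-5->C
  (3,5):dx=-3,dy=-11->C; (3,6):dx=+3,dy=-7->D; (3,7):dx=+6,dy=-3->D; (3,8):dx=+5,dy=+3->C
  (3,9):dx=+7,dy=+2->C; (4,5):dx=-2,dy=-6->C; (4,6):dx=+4,dy=-2->D; (4,7):dx=+7,dy=+2->C
  (4,8):dx=+6,dy=+8->C; (4,9):dx=+8,dy=+7->C; (5,6):dx=+6,dy=+4->C; (5,7):dx=+9,dy=+8->C
  (5,8):dx=+8,dy=+14->C; (5,9):dx=+10,dy=+13->C; (6,7):dx=+3,dy=+4->C; (6,8):dx=+2,dy=+10->C
  (6,9):dx=+4,dy=+9->C; (7,8):dx=-1,dy=+6->D; (7,9):dx=+1,dy=+5->C; (8,9):dx=+2,dy=-1->D
Step 2: C = 23, D = 13, total pairs = 36.
Step 3: tau = (C - D)/(n(n-1)/2) = (23 - 13)/36 = 0.277778.
Step 4: Exact two-sided p-value (enumerate n! = 362880 permutations of y under H0): p = 0.358488.
Step 5: alpha = 0.05. fail to reject H0.

tau_b = 0.2778 (C=23, D=13), p = 0.358488, fail to reject H0.


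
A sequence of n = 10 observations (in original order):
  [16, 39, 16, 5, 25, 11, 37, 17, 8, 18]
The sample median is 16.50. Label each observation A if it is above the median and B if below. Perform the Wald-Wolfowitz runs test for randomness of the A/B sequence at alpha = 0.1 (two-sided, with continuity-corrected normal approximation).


Step 1: Compute median = 16.50; label A = above, B = below.
Labels in order: BABBABAABA  (n_A = 5, n_B = 5)
Step 2: Count runs R = 8.
Step 3: Under H0 (random ordering), E[R] = 2*n_A*n_B/(n_A+n_B) + 1 = 2*5*5/10 + 1 = 6.0000.
        Var[R] = 2*n_A*n_B*(2*n_A*n_B - n_A - n_B) / ((n_A+n_B)^2 * (n_A+n_B-1)) = 2000/900 = 2.2222.
        SD[R] = 1.4907.
Step 4: Continuity-corrected z = (R - 0.5 - E[R]) / SD[R] = (8 - 0.5 - 6.0000) / 1.4907 = 1.0062.
Step 5: Two-sided p-value via normal approximation = 2*(1 - Phi(|z|)) = 0.314305.
Step 6: alpha = 0.1. fail to reject H0.

R = 8, z = 1.0062, p = 0.314305, fail to reject H0.


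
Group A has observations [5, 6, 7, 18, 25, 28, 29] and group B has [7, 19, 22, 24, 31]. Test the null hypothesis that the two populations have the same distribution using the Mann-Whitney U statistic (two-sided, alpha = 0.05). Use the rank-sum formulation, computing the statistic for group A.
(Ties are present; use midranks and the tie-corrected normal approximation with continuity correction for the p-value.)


Step 1: Combine and sort all 12 observations; assign midranks.
sorted (value, group): (5,X), (6,X), (7,X), (7,Y), (18,X), (19,Y), (22,Y), (24,Y), (25,X), (28,X), (29,X), (31,Y)
ranks: 5->1, 6->2, 7->3.5, 7->3.5, 18->5, 19->6, 22->7, 24->8, 25->9, 28->10, 29->11, 31->12
Step 2: Rank sum for X: R1 = 1 + 2 + 3.5 + 5 + 9 + 10 + 11 = 41.5.
Step 3: U_X = R1 - n1(n1+1)/2 = 41.5 - 7*8/2 = 41.5 - 28 = 13.5.
       U_Y = n1*n2 - U_X = 35 - 13.5 = 21.5.
Step 4: Ties are present, so use the tie-corrected normal approximation (with continuity correction) for the p-value.
Step 5: p-value = 0.569088; compare to alpha = 0.05. fail to reject H0.

U_X = 13.5, p = 0.569088, fail to reject H0 at alpha = 0.05.


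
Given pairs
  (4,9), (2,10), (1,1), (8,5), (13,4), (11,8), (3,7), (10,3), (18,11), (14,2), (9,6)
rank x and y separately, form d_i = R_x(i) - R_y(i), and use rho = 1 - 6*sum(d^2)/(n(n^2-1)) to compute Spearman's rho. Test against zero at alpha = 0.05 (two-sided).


Step 1: Rank x and y separately (midranks; no ties here).
rank(x): 4->4, 2->2, 1->1, 8->5, 13->9, 11->8, 3->3, 10->7, 18->11, 14->10, 9->6
rank(y): 9->9, 10->10, 1->1, 5->5, 4->4, 8->8, 7->7, 3->3, 11->11, 2->2, 6->6
Step 2: d_i = R_x(i) - R_y(i); compute d_i^2.
  (4-9)^2=25, (2-10)^2=64, (1-1)^2=0, (5-5)^2=0, (9-4)^2=25, (8-8)^2=0, (3-7)^2=16, (7-3)^2=16, (11-11)^2=0, (10-2)^2=64, (6-6)^2=0
sum(d^2) = 210.
Step 3: rho = 1 - 6*210 / (11*(11^2 - 1)) = 1 - 1260/1320 = 0.045455.
Step 4: Under H0, t = rho * sqrt((n-2)/(1-rho^2)) = 0.1365 ~ t(9).
Step 5: Two-sided p-value from the t-distribution with 9 df = 0.894427.
Step 6: alpha = 0.05. fail to reject H0.

rho = 0.0455, p = 0.894427, fail to reject H0 at alpha = 0.05.


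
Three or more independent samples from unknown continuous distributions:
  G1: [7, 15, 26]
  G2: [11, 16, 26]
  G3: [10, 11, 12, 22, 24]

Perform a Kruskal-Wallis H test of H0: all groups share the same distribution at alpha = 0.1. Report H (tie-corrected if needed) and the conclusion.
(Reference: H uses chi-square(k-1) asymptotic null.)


Step 1: Combine all N = 11 observations and assign midranks.
sorted (value, group, rank): (7,G1,1), (10,G3,2), (11,G2,3.5), (11,G3,3.5), (12,G3,5), (15,G1,6), (16,G2,7), (22,G3,8), (24,G3,9), (26,G1,10.5), (26,G2,10.5)
Step 2: Sum ranks within each group.
R_1 = 17.5 (n_1 = 3)
R_2 = 21 (n_2 = 3)
R_3 = 27.5 (n_3 = 5)
Step 3: H = 12/(N(N+1)) * sum(R_i^2/n_i) - 3(N+1)
     = 12/(11*12) * (17.5^2/3 + 21^2/3 + 27.5^2/5) - 3*12
     = 0.090909 * 400.333 - 36
     = 0.393939.
Step 4: Ties present; correction factor C = 1 - 12/(11^3 - 11) = 0.990909. Corrected H = 0.393939 / 0.990909 = 0.397554.
Step 5: Under H0, H ~ chi^2(2); p-value = 0.819733.
Step 6: alpha = 0.1. fail to reject H0.

H = 0.3976, df = 2, p = 0.819733, fail to reject H0.


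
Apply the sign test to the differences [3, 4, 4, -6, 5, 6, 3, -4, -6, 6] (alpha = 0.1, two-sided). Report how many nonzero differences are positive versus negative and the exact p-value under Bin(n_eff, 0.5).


Step 1: Discard zero differences. Original n = 10; n_eff = number of nonzero differences = 10.
Nonzero differences (with sign): +3, +4, +4, -6, +5, +6, +3, -4, -6, +6
Step 2: Count signs: positive = 7, negative = 3.
Step 3: Under H0: P(positive) = 0.5, so the number of positives S ~ Bin(10, 0.5).
Step 4: Two-sided exact p-value = sum of Bin(10,0.5) probabilities at or below the observed probability = 0.343750.
Step 5: alpha = 0.1. fail to reject H0.

n_eff = 10, pos = 7, neg = 3, p = 0.343750, fail to reject H0.


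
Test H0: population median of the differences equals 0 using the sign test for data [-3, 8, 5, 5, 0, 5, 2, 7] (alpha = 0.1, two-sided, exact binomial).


Step 1: Discard zero differences. Original n = 8; n_eff = number of nonzero differences = 7.
Nonzero differences (with sign): -3, +8, +5, +5, +5, +2, +7
Step 2: Count signs: positive = 6, negative = 1.
Step 3: Under H0: P(positive) = 0.5, so the number of positives S ~ Bin(7, 0.5).
Step 4: Two-sided exact p-value = sum of Bin(7,0.5) probabilities at or below the observed probability = 0.125000.
Step 5: alpha = 0.1. fail to reject H0.

n_eff = 7, pos = 6, neg = 1, p = 0.125000, fail to reject H0.


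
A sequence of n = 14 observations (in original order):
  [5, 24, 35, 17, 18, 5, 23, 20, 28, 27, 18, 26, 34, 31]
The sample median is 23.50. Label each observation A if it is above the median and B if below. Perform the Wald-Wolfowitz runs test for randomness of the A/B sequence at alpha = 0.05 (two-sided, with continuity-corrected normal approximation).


Step 1: Compute median = 23.50; label A = above, B = below.
Labels in order: BAABBBBBAABAAA  (n_A = 7, n_B = 7)
Step 2: Count runs R = 6.
Step 3: Under H0 (random ordering), E[R] = 2*n_A*n_B/(n_A+n_B) + 1 = 2*7*7/14 + 1 = 8.0000.
        Var[R] = 2*n_A*n_B*(2*n_A*n_B - n_A - n_B) / ((n_A+n_B)^2 * (n_A+n_B-1)) = 8232/2548 = 3.2308.
        SD[R] = 1.7974.
Step 4: Continuity-corrected z = (R + 0.5 - E[R]) / SD[R] = (6 + 0.5 - 8.0000) / 1.7974 = -0.8345.
Step 5: Two-sided p-value via normal approximation = 2*(1 - Phi(|z|)) = 0.403986.
Step 6: alpha = 0.05. fail to reject H0.

R = 6, z = -0.8345, p = 0.403986, fail to reject H0.


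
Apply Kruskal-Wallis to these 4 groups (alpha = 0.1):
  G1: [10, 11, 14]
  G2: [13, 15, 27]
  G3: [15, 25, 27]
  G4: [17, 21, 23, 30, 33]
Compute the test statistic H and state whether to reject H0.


Step 1: Combine all N = 14 observations and assign midranks.
sorted (value, group, rank): (10,G1,1), (11,G1,2), (13,G2,3), (14,G1,4), (15,G2,5.5), (15,G3,5.5), (17,G4,7), (21,G4,8), (23,G4,9), (25,G3,10), (27,G2,11.5), (27,G3,11.5), (30,G4,13), (33,G4,14)
Step 2: Sum ranks within each group.
R_1 = 7 (n_1 = 3)
R_2 = 20 (n_2 = 3)
R_3 = 27 (n_3 = 3)
R_4 = 51 (n_4 = 5)
Step 3: H = 12/(N(N+1)) * sum(R_i^2/n_i) - 3(N+1)
     = 12/(14*15) * (7^2/3 + 20^2/3 + 27^2/3 + 51^2/5) - 3*15
     = 0.057143 * 912.867 - 45
     = 7.163810.
Step 4: Ties present; correction factor C = 1 - 12/(14^3 - 14) = 0.995604. Corrected H = 7.163810 / 0.995604 = 7.195438.
Step 5: Under H0, H ~ chi^2(3); p-value = 0.065923.
Step 6: alpha = 0.1. reject H0.

H = 7.1954, df = 3, p = 0.065923, reject H0.


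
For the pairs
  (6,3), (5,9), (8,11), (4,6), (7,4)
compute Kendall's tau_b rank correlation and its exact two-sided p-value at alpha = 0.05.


Step 1: Enumerate the 10 unordered pairs (i,j) with i<j and classify each by sign(x_j-x_i) * sign(y_j-y_i).
  (1,2):dx=-1,dy=+6->D; (1,3):dx=+2,dy=+8->C; (1,4):dx=-2,dy=+3->D; (1,5):dx=+1,dy=+1->C
  (2,3):dx=+3,dy=+2->C; (2,4):dx=-1,dy=-3->C; (2,5):dx=+2,dy=-5->D; (3,4):dx=-4,dy=-5->C
  (3,5):dx=-1,dy=-7->C; (4,5):dx=+3,dy=-2->D
Step 2: C = 6, D = 4, total pairs = 10.
Step 3: tau = (C - D)/(n(n-1)/2) = (6 - 4)/10 = 0.200000.
Step 4: Exact two-sided p-value (enumerate n! = 120 permutations of y under H0): p = 0.816667.
Step 5: alpha = 0.05. fail to reject H0.

tau_b = 0.2000 (C=6, D=4), p = 0.816667, fail to reject H0.


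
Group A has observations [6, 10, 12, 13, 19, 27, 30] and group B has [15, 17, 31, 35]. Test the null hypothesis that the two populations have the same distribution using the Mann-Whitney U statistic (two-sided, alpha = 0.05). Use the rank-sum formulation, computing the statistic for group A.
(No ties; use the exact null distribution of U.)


Step 1: Combine and sort all 11 observations; assign midranks.
sorted (value, group): (6,X), (10,X), (12,X), (13,X), (15,Y), (17,Y), (19,X), (27,X), (30,X), (31,Y), (35,Y)
ranks: 6->1, 10->2, 12->3, 13->4, 15->5, 17->6, 19->7, 27->8, 30->9, 31->10, 35->11
Step 2: Rank sum for X: R1 = 1 + 2 + 3 + 4 + 7 + 8 + 9 = 34.
Step 3: U_X = R1 - n1(n1+1)/2 = 34 - 7*8/2 = 34 - 28 = 6.
       U_Y = n1*n2 - U_X = 28 - 6 = 22.
Step 4: No ties, so the exact null distribution of U (based on enumerating the C(11,7) = 330 equally likely rank assignments) gives the two-sided p-value.
Step 5: p-value = 0.163636; compare to alpha = 0.05. fail to reject H0.

U_X = 6, p = 0.163636, fail to reject H0 at alpha = 0.05.


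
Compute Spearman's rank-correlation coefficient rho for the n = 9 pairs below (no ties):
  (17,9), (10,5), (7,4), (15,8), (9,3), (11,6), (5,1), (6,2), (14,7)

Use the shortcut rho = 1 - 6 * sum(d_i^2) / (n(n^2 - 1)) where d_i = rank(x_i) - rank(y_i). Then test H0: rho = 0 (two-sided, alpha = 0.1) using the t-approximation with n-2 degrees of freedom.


Step 1: Rank x and y separately (midranks; no ties here).
rank(x): 17->9, 10->5, 7->3, 15->8, 9->4, 11->6, 5->1, 6->2, 14->7
rank(y): 9->9, 5->5, 4->4, 8->8, 3->3, 6->6, 1->1, 2->2, 7->7
Step 2: d_i = R_x(i) - R_y(i); compute d_i^2.
  (9-9)^2=0, (5-5)^2=0, (3-4)^2=1, (8-8)^2=0, (4-3)^2=1, (6-6)^2=0, (1-1)^2=0, (2-2)^2=0, (7-7)^2=0
sum(d^2) = 2.
Step 3: rho = 1 - 6*2 / (9*(9^2 - 1)) = 1 - 12/720 = 0.983333.
Step 4: Under H0, t = rho * sqrt((n-2)/(1-rho^2)) = 14.3096 ~ t(7).
Step 5: Two-sided p-value from the t-distribution with 7 df = 0.000002.
Step 6: alpha = 0.1. reject H0.

rho = 0.9833, p = 0.000002, reject H0 at alpha = 0.1.


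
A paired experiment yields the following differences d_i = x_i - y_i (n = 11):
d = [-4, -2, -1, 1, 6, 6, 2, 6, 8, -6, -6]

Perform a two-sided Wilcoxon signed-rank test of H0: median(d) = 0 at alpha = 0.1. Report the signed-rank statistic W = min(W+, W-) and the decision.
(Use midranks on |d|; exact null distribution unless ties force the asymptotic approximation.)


Step 1: Drop any zero differences (none here) and take |d_i|.
|d| = [4, 2, 1, 1, 6, 6, 2, 6, 8, 6, 6]
Step 2: Midrank |d_i| (ties get averaged ranks).
ranks: |4|->5, |2|->3.5, |1|->1.5, |1|->1.5, |6|->8, |6|->8, |2|->3.5, |6|->8, |8|->11, |6|->8, |6|->8
Step 3: Attach original signs; sum ranks with positive sign and with negative sign.
W+ = 1.5 + 8 + 8 + 3.5 + 8 + 11 = 40
W- = 5 + 3.5 + 1.5 + 8 + 8 = 26
(Check: W+ + W- = 66 should equal n(n+1)/2 = 66.)
Step 4: Test statistic W = min(W+, W-) = 26.
Step 5: Ties in |d|, so use the tie-corrected normal approximation.
        E[W] = n(n+1)/4 = 11*12/4 = 33.
        Tie groups: |d|=1 (t=2), |d|=2 (t=2), |d|=6 (t=5); sum(t^3 - t) = 132.
        Var[W] = n(n+1)(2n+1)/24 - sum(t^3-t)/48 = 3036/24 - 132/48 = 123.75.
        z = (W - E[W]) / sqrt(Var[W]) = (26 - 33) / 11.1243 = -0.6293.
        Two-sided p = 2*Phi(z) = 0.529183.
Step 6: alpha = 0.1. fail to reject H0.

W+ = 40, W- = 26, W = min = 26, p = 0.529183, fail to reject H0.


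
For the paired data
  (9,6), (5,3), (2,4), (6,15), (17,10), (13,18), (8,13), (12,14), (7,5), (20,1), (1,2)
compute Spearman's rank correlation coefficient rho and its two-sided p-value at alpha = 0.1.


Step 1: Rank x and y separately (midranks; no ties here).
rank(x): 9->7, 5->3, 2->2, 6->4, 17->10, 13->9, 8->6, 12->8, 7->5, 20->11, 1->1
rank(y): 6->6, 3->3, 4->4, 15->10, 10->7, 18->11, 13->8, 14->9, 5->5, 1->1, 2->2
Step 2: d_i = R_x(i) - R_y(i); compute d_i^2.
  (7-6)^2=1, (3-3)^2=0, (2-4)^2=4, (4-10)^2=36, (10-7)^2=9, (9-11)^2=4, (6-8)^2=4, (8-9)^2=1, (5-5)^2=0, (11-1)^2=100, (1-2)^2=1
sum(d^2) = 160.
Step 3: rho = 1 - 6*160 / (11*(11^2 - 1)) = 1 - 960/1320 = 0.272727.
Step 4: Under H0, t = rho * sqrt((n-2)/(1-rho^2)) = 0.8504 ~ t(9).
Step 5: Two-sided p-value from the t-distribution with 9 df = 0.417141.
Step 6: alpha = 0.1. fail to reject H0.

rho = 0.2727, p = 0.417141, fail to reject H0 at alpha = 0.1.


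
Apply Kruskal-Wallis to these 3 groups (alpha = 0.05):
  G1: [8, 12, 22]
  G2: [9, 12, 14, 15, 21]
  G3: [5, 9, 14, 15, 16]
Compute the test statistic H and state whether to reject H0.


Step 1: Combine all N = 13 observations and assign midranks.
sorted (value, group, rank): (5,G3,1), (8,G1,2), (9,G2,3.5), (9,G3,3.5), (12,G1,5.5), (12,G2,5.5), (14,G2,7.5), (14,G3,7.5), (15,G2,9.5), (15,G3,9.5), (16,G3,11), (21,G2,12), (22,G1,13)
Step 2: Sum ranks within each group.
R_1 = 20.5 (n_1 = 3)
R_2 = 38 (n_2 = 5)
R_3 = 32.5 (n_3 = 5)
Step 3: H = 12/(N(N+1)) * sum(R_i^2/n_i) - 3(N+1)
     = 12/(13*14) * (20.5^2/3 + 38^2/5 + 32.5^2/5) - 3*14
     = 0.065934 * 640.133 - 42
     = 0.206593.
Step 4: Ties present; correction factor C = 1 - 24/(13^3 - 13) = 0.989011. Corrected H = 0.206593 / 0.989011 = 0.208889.
Step 5: Under H0, H ~ chi^2(2); p-value = 0.900825.
Step 6: alpha = 0.05. fail to reject H0.

H = 0.2089, df = 2, p = 0.900825, fail to reject H0.


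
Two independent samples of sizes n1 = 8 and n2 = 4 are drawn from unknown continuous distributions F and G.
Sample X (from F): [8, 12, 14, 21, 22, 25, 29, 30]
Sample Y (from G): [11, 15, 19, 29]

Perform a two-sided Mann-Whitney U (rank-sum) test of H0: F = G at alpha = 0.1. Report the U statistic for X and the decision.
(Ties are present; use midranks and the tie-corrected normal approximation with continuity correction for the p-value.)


Step 1: Combine and sort all 12 observations; assign midranks.
sorted (value, group): (8,X), (11,Y), (12,X), (14,X), (15,Y), (19,Y), (21,X), (22,X), (25,X), (29,X), (29,Y), (30,X)
ranks: 8->1, 11->2, 12->3, 14->4, 15->5, 19->6, 21->7, 22->8, 25->9, 29->10.5, 29->10.5, 30->12
Step 2: Rank sum for X: R1 = 1 + 3 + 4 + 7 + 8 + 9 + 10.5 + 12 = 54.5.
Step 3: U_X = R1 - n1(n1+1)/2 = 54.5 - 8*9/2 = 54.5 - 36 = 18.5.
       U_Y = n1*n2 - U_X = 32 - 18.5 = 13.5.
Step 4: Ties are present, so use the tie-corrected normal approximation (with continuity correction) for the p-value.
Step 5: p-value = 0.733647; compare to alpha = 0.1. fail to reject H0.

U_X = 18.5, p = 0.733647, fail to reject H0 at alpha = 0.1.


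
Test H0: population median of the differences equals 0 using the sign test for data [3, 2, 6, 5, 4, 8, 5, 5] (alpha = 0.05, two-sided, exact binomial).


Step 1: Discard zero differences. Original n = 8; n_eff = number of nonzero differences = 8.
Nonzero differences (with sign): +3, +2, +6, +5, +4, +8, +5, +5
Step 2: Count signs: positive = 8, negative = 0.
Step 3: Under H0: P(positive) = 0.5, so the number of positives S ~ Bin(8, 0.5).
Step 4: Two-sided exact p-value = sum of Bin(8,0.5) probabilities at or below the observed probability = 0.007812.
Step 5: alpha = 0.05. reject H0.

n_eff = 8, pos = 8, neg = 0, p = 0.007812, reject H0.


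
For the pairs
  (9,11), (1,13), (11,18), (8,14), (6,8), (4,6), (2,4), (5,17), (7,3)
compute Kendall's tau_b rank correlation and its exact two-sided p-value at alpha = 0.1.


Step 1: Enumerate the 36 unordered pairs (i,j) with i<j and classify each by sign(x_j-x_i) * sign(y_j-y_i).
  (1,2):dx=-8,dy=+2->D; (1,3):dx=+2,dy=+7->C; (1,4):dx=-1,dy=+3->D; (1,5):dx=-3,dy=-3->C
  (1,6):dx=-5,dy=-5->C; (1,7):dx=-7,dy=-7->C; (1,8):dx=-4,dy=+6->D; (1,9):dx=-2,dy=-8->C
  (2,3):dx=+10,dy=+5->C; (2,4):dx=+7,dy=+1->C; (2,5):dx=+5,dy=-5->D; (2,6):dx=+3,dy=-7->D
  (2,7):dx=+1,dy=-9->D; (2,8):dx=+4,dy=+4->C; (2,9):dx=+6,dy=-10->D; (3,4):dx=-3,dy=-4->C
  (3,5):dx=-5,dy=-10->C; (3,6):dx=-7,dy=-12->C; (3,7):dx=-9,dy=-14->C; (3,8):dx=-6,dy=-1->C
  (3,9):dx=-4,dy=-15->C; (4,5):dx=-2,dy=-6->C; (4,6):dx=-4,dy=-8->C; (4,7):dx=-6,dy=-10->C
  (4,8):dx=-3,dy=+3->D; (4,9):dx=-1,dy=-11->C; (5,6):dx=-2,dy=-2->C; (5,7):dx=-4,dy=-4->C
  (5,8):dx=-1,dy=+9->D; (5,9):dx=+1,dy=-5->D; (6,7):dx=-2,dy=-2->C; (6,8):dx=+1,dy=+11->C
  (6,9):dx=+3,dy=-3->D; (7,8):dx=+3,dy=+13->C; (7,9):dx=+5,dy=-1->D; (8,9):dx=+2,dy=-14->D
Step 2: C = 23, D = 13, total pairs = 36.
Step 3: tau = (C - D)/(n(n-1)/2) = (23 - 13)/36 = 0.277778.
Step 4: Exact two-sided p-value (enumerate n! = 362880 permutations of y under H0): p = 0.358488.
Step 5: alpha = 0.1. fail to reject H0.

tau_b = 0.2778 (C=23, D=13), p = 0.358488, fail to reject H0.


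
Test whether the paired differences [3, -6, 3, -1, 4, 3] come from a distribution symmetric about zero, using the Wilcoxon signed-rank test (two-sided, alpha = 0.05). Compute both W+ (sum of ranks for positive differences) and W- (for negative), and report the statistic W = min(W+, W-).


Step 1: Drop any zero differences (none here) and take |d_i|.
|d| = [3, 6, 3, 1, 4, 3]
Step 2: Midrank |d_i| (ties get averaged ranks).
ranks: |3|->3, |6|->6, |3|->3, |1|->1, |4|->5, |3|->3
Step 3: Attach original signs; sum ranks with positive sign and with negative sign.
W+ = 3 + 3 + 5 + 3 = 14
W- = 6 + 1 = 7
(Check: W+ + W- = 21 should equal n(n+1)/2 = 21.)
Step 4: Test statistic W = min(W+, W-) = 7.
Step 5: Ties in |d|, so use the tie-corrected normal approximation.
        E[W] = n(n+1)/4 = 6*7/4 = 10.5.
        Tie groups: |d|=3 (t=3); sum(t^3 - t) = 24.
        Var[W] = n(n+1)(2n+1)/24 - sum(t^3-t)/48 = 546/24 - 24/48 = 22.25.
        z = (W - E[W]) / sqrt(Var[W]) = (7 - 10.5) / 4.7170 = -0.7420.
        Two-sided p = 2*Phi(z) = 0.458088.
Step 6: alpha = 0.05. fail to reject H0.

W+ = 14, W- = 7, W = min = 7, p = 0.458088, fail to reject H0.


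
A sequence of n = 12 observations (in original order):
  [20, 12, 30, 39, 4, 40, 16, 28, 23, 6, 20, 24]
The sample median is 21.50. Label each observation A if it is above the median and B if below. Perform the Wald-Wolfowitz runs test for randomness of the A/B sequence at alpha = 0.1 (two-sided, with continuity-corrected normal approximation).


Step 1: Compute median = 21.50; label A = above, B = below.
Labels in order: BBAABABAABBA  (n_A = 6, n_B = 6)
Step 2: Count runs R = 8.
Step 3: Under H0 (random ordering), E[R] = 2*n_A*n_B/(n_A+n_B) + 1 = 2*6*6/12 + 1 = 7.0000.
        Var[R] = 2*n_A*n_B*(2*n_A*n_B - n_A - n_B) / ((n_A+n_B)^2 * (n_A+n_B-1)) = 4320/1584 = 2.7273.
        SD[R] = 1.6514.
Step 4: Continuity-corrected z = (R - 0.5 - E[R]) / SD[R] = (8 - 0.5 - 7.0000) / 1.6514 = 0.3028.
Step 5: Two-sided p-value via normal approximation = 2*(1 - Phi(|z|)) = 0.762069.
Step 6: alpha = 0.1. fail to reject H0.

R = 8, z = 0.3028, p = 0.762069, fail to reject H0.


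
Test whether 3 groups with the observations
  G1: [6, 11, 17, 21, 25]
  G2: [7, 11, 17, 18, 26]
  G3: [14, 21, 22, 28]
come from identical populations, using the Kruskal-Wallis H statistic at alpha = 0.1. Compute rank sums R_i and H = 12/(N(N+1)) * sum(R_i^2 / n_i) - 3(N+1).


Step 1: Combine all N = 14 observations and assign midranks.
sorted (value, group, rank): (6,G1,1), (7,G2,2), (11,G1,3.5), (11,G2,3.5), (14,G3,5), (17,G1,6.5), (17,G2,6.5), (18,G2,8), (21,G1,9.5), (21,G3,9.5), (22,G3,11), (25,G1,12), (26,G2,13), (28,G3,14)
Step 2: Sum ranks within each group.
R_1 = 32.5 (n_1 = 5)
R_2 = 33 (n_2 = 5)
R_3 = 39.5 (n_3 = 4)
Step 3: H = 12/(N(N+1)) * sum(R_i^2/n_i) - 3(N+1)
     = 12/(14*15) * (32.5^2/5 + 33^2/5 + 39.5^2/4) - 3*15
     = 0.057143 * 819.112 - 45
     = 1.806429.
Step 4: Ties present; correction factor C = 1 - 18/(14^3 - 14) = 0.993407. Corrected H = 1.806429 / 0.993407 = 1.818418.
Step 5: Under H0, H ~ chi^2(2); p-value = 0.402843.
Step 6: alpha = 0.1. fail to reject H0.

H = 1.8184, df = 2, p = 0.402843, fail to reject H0.


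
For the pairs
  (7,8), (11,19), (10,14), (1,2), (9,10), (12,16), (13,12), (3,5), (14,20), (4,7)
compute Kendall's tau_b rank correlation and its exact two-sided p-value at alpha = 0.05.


Step 1: Enumerate the 45 unordered pairs (i,j) with i<j and classify each by sign(x_j-x_i) * sign(y_j-y_i).
  (1,2):dx=+4,dy=+11->C; (1,3):dx=+3,dy=+6->C; (1,4):dx=-6,dy=-6->C; (1,5):dx=+2,dy=+2->C
  (1,6):dx=+5,dy=+8->C; (1,7):dx=+6,dy=+4->C; (1,8):dx=-4,dy=-3->C; (1,9):dx=+7,dy=+12->C
  (1,10):dx=-3,dy=-1->C; (2,3):dx=-1,dy=-5->C; (2,4):dx=-10,dy=-17->C; (2,5):dx=-2,dy=-9->C
  (2,6):dx=+1,dy=-3->D; (2,7):dx=+2,dy=-7->D; (2,8):dx=-8,dy=-14->C; (2,9):dx=+3,dy=+1->C
  (2,10):dx=-7,dy=-12->C; (3,4):dx=-9,dy=-12->C; (3,5):dx=-1,dy=-4->C; (3,6):dx=+2,dy=+2->C
  (3,7):dx=+3,dy=-2->D; (3,8):dx=-7,dy=-9->C; (3,9):dx=+4,dy=+6->C; (3,10):dx=-6,dy=-7->C
  (4,5):dx=+8,dy=+8->C; (4,6):dx=+11,dy=+14->C; (4,7):dx=+12,dy=+10->C; (4,8):dx=+2,dy=+3->C
  (4,9):dx=+13,dy=+18->C; (4,10):dx=+3,dy=+5->C; (5,6):dx=+3,dy=+6->C; (5,7):dx=+4,dy=+2->C
  (5,8):dx=-6,dy=-5->C; (5,9):dx=+5,dy=+10->C; (5,10):dx=-5,dy=-3->C; (6,7):dx=+1,dy=-4->D
  (6,8):dx=-9,dy=-11->C; (6,9):dx=+2,dy=+4->C; (6,10):dx=-8,dy=-9->C; (7,8):dx=-10,dy=-7->C
  (7,9):dx=+1,dy=+8->C; (7,10):dx=-9,dy=-5->C; (8,9):dx=+11,dy=+15->C; (8,10):dx=+1,dy=+2->C
  (9,10):dx=-10,dy=-13->C
Step 2: C = 41, D = 4, total pairs = 45.
Step 3: tau = (C - D)/(n(n-1)/2) = (41 - 4)/45 = 0.822222.
Step 4: Exact two-sided p-value (enumerate n! = 3628800 permutations of y under H0): p = 0.000358.
Step 5: alpha = 0.05. reject H0.

tau_b = 0.8222 (C=41, D=4), p = 0.000358, reject H0.


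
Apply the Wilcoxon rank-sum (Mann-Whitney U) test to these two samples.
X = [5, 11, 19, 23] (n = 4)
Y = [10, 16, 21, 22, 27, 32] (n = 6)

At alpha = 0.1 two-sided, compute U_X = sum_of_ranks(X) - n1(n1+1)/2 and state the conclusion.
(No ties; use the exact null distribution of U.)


Step 1: Combine and sort all 10 observations; assign midranks.
sorted (value, group): (5,X), (10,Y), (11,X), (16,Y), (19,X), (21,Y), (22,Y), (23,X), (27,Y), (32,Y)
ranks: 5->1, 10->2, 11->3, 16->4, 19->5, 21->6, 22->7, 23->8, 27->9, 32->10
Step 2: Rank sum for X: R1 = 1 + 3 + 5 + 8 = 17.
Step 3: U_X = R1 - n1(n1+1)/2 = 17 - 4*5/2 = 17 - 10 = 7.
       U_Y = n1*n2 - U_X = 24 - 7 = 17.
Step 4: No ties, so the exact null distribution of U (based on enumerating the C(10,4) = 210 equally likely rank assignments) gives the two-sided p-value.
Step 5: p-value = 0.352381; compare to alpha = 0.1. fail to reject H0.

U_X = 7, p = 0.352381, fail to reject H0 at alpha = 0.1.


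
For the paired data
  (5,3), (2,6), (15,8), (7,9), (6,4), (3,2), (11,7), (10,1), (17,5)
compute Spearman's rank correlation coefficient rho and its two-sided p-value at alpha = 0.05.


Step 1: Rank x and y separately (midranks; no ties here).
rank(x): 5->3, 2->1, 15->8, 7->5, 6->4, 3->2, 11->7, 10->6, 17->9
rank(y): 3->3, 6->6, 8->8, 9->9, 4->4, 2->2, 7->7, 1->1, 5->5
Step 2: d_i = R_x(i) - R_y(i); compute d_i^2.
  (3-3)^2=0, (1-6)^2=25, (8-8)^2=0, (5-9)^2=16, (4-4)^2=0, (2-2)^2=0, (7-7)^2=0, (6-1)^2=25, (9-5)^2=16
sum(d^2) = 82.
Step 3: rho = 1 - 6*82 / (9*(9^2 - 1)) = 1 - 492/720 = 0.316667.
Step 4: Under H0, t = rho * sqrt((n-2)/(1-rho^2)) = 0.8833 ~ t(7).
Step 5: Two-sided p-value from the t-distribution with 7 df = 0.406397.
Step 6: alpha = 0.05. fail to reject H0.

rho = 0.3167, p = 0.406397, fail to reject H0 at alpha = 0.05.


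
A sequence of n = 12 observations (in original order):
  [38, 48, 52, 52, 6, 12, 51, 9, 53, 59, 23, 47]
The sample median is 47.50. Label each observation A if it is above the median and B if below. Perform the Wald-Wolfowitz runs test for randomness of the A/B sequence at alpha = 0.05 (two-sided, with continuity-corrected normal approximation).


Step 1: Compute median = 47.50; label A = above, B = below.
Labels in order: BAAABBABAABB  (n_A = 6, n_B = 6)
Step 2: Count runs R = 7.
Step 3: Under H0 (random ordering), E[R] = 2*n_A*n_B/(n_A+n_B) + 1 = 2*6*6/12 + 1 = 7.0000.
        Var[R] = 2*n_A*n_B*(2*n_A*n_B - n_A - n_B) / ((n_A+n_B)^2 * (n_A+n_B-1)) = 4320/1584 = 2.7273.
        SD[R] = 1.6514.
Step 4: R = E[R], so z = 0 with no continuity correction.
Step 5: Two-sided p-value via normal approximation = 2*(1 - Phi(|z|)) = 1.000000.
Step 6: alpha = 0.05. fail to reject H0.

R = 7, z = 0.0000, p = 1.000000, fail to reject H0.


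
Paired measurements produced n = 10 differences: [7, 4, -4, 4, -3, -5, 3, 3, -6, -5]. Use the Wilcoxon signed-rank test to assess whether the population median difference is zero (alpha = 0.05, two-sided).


Step 1: Drop any zero differences (none here) and take |d_i|.
|d| = [7, 4, 4, 4, 3, 5, 3, 3, 6, 5]
Step 2: Midrank |d_i| (ties get averaged ranks).
ranks: |7|->10, |4|->5, |4|->5, |4|->5, |3|->2, |5|->7.5, |3|->2, |3|->2, |6|->9, |5|->7.5
Step 3: Attach original signs; sum ranks with positive sign and with negative sign.
W+ = 10 + 5 + 5 + 2 + 2 = 24
W- = 5 + 2 + 7.5 + 9 + 7.5 = 31
(Check: W+ + W- = 55 should equal n(n+1)/2 = 55.)
Step 4: Test statistic W = min(W+, W-) = 24.
Step 5: Ties in |d|, so use the tie-corrected normal approximation.
        E[W] = n(n+1)/4 = 10*11/4 = 27.5.
        Tie groups: |d|=3 (t=3), |d|=4 (t=3), |d|=5 (t=2); sum(t^3 - t) = 54.
        Var[W] = n(n+1)(2n+1)/24 - sum(t^3-t)/48 = 2310/24 - 54/48 = 95.125.
        z = (W - E[W]) / sqrt(Var[W]) = (24 - 27.5) / 9.7532 = -0.3589.
        Two-sided p = 2*Phi(z) = 0.719703.
Step 6: alpha = 0.05. fail to reject H0.

W+ = 24, W- = 31, W = min = 24, p = 0.719703, fail to reject H0.


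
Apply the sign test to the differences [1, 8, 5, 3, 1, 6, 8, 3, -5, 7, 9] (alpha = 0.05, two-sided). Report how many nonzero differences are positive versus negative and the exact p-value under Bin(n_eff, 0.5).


Step 1: Discard zero differences. Original n = 11; n_eff = number of nonzero differences = 11.
Nonzero differences (with sign): +1, +8, +5, +3, +1, +6, +8, +3, -5, +7, +9
Step 2: Count signs: positive = 10, negative = 1.
Step 3: Under H0: P(positive) = 0.5, so the number of positives S ~ Bin(11, 0.5).
Step 4: Two-sided exact p-value = sum of Bin(11,0.5) probabilities at or below the observed probability = 0.011719.
Step 5: alpha = 0.05. reject H0.

n_eff = 11, pos = 10, neg = 1, p = 0.011719, reject H0.


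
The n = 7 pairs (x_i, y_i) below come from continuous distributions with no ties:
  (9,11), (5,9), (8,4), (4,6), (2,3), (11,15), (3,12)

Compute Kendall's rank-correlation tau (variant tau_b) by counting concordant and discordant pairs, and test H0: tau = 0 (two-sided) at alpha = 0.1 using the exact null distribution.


Step 1: Enumerate the 21 unordered pairs (i,j) with i<j and classify each by sign(x_j-x_i) * sign(y_j-y_i).
  (1,2):dx=-4,dy=-2->C; (1,3):dx=-1,dy=-7->C; (1,4):dx=-5,dy=-5->C; (1,5):dx=-7,dy=-8->C
  (1,6):dx=+2,dy=+4->C; (1,7):dx=-6,dy=+1->D; (2,3):dx=+3,dy=-5->D; (2,4):dx=-1,dy=-3->C
  (2,5):dx=-3,dy=-6->C; (2,6):dx=+6,dy=+6->C; (2,7):dx=-2,dy=+3->D; (3,4):dx=-4,dy=+2->D
  (3,5):dx=-6,dy=-1->C; (3,6):dx=+3,dy=+11->C; (3,7):dx=-5,dy=+8->D; (4,5):dx=-2,dy=-3->C
  (4,6):dx=+7,dy=+9->C; (4,7):dx=-1,dy=+6->D; (5,6):dx=+9,dy=+12->C; (5,7):dx=+1,dy=+9->C
  (6,7):dx=-8,dy=-3->C
Step 2: C = 15, D = 6, total pairs = 21.
Step 3: tau = (C - D)/(n(n-1)/2) = (15 - 6)/21 = 0.428571.
Step 4: Exact two-sided p-value (enumerate n! = 5040 permutations of y under H0): p = 0.238889.
Step 5: alpha = 0.1. fail to reject H0.

tau_b = 0.4286 (C=15, D=6), p = 0.238889, fail to reject H0.


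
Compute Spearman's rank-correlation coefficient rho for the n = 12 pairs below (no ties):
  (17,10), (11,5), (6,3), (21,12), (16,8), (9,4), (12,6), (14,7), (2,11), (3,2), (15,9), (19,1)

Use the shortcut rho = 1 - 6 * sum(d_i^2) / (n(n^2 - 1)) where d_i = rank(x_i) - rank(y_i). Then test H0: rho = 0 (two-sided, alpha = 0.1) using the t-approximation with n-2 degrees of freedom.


Step 1: Rank x and y separately (midranks; no ties here).
rank(x): 17->10, 11->5, 6->3, 21->12, 16->9, 9->4, 12->6, 14->7, 2->1, 3->2, 15->8, 19->11
rank(y): 10->10, 5->5, 3->3, 12->12, 8->8, 4->4, 6->6, 7->7, 11->11, 2->2, 9->9, 1->1
Step 2: d_i = R_x(i) - R_y(i); compute d_i^2.
  (10-10)^2=0, (5-5)^2=0, (3-3)^2=0, (12-12)^2=0, (9-8)^2=1, (4-4)^2=0, (6-6)^2=0, (7-7)^2=0, (1-11)^2=100, (2-2)^2=0, (8-9)^2=1, (11-1)^2=100
sum(d^2) = 202.
Step 3: rho = 1 - 6*202 / (12*(12^2 - 1)) = 1 - 1212/1716 = 0.293706.
Step 4: Under H0, t = rho * sqrt((n-2)/(1-rho^2)) = 0.9716 ~ t(10).
Step 5: Two-sided p-value from the t-distribution with 10 df = 0.354148.
Step 6: alpha = 0.1. fail to reject H0.

rho = 0.2937, p = 0.354148, fail to reject H0 at alpha = 0.1.


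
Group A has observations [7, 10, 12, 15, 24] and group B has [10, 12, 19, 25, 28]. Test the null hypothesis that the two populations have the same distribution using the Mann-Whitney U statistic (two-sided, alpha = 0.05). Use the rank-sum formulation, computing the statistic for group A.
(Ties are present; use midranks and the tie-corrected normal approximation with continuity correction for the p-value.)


Step 1: Combine and sort all 10 observations; assign midranks.
sorted (value, group): (7,X), (10,X), (10,Y), (12,X), (12,Y), (15,X), (19,Y), (24,X), (25,Y), (28,Y)
ranks: 7->1, 10->2.5, 10->2.5, 12->4.5, 12->4.5, 15->6, 19->7, 24->8, 25->9, 28->10
Step 2: Rank sum for X: R1 = 1 + 2.5 + 4.5 + 6 + 8 = 22.
Step 3: U_X = R1 - n1(n1+1)/2 = 22 - 5*6/2 = 22 - 15 = 7.
       U_Y = n1*n2 - U_X = 25 - 7 = 18.
Step 4: Ties are present, so use the tie-corrected normal approximation (with continuity correction) for the p-value.
Step 5: p-value = 0.293326; compare to alpha = 0.05. fail to reject H0.

U_X = 7, p = 0.293326, fail to reject H0 at alpha = 0.05.


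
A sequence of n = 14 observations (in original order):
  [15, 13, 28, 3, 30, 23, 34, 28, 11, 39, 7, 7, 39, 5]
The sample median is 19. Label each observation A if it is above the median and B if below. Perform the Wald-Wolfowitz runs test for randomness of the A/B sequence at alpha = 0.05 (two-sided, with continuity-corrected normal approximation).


Step 1: Compute median = 19; label A = above, B = below.
Labels in order: BBABAAAABABBAB  (n_A = 7, n_B = 7)
Step 2: Count runs R = 9.
Step 3: Under H0 (random ordering), E[R] = 2*n_A*n_B/(n_A+n_B) + 1 = 2*7*7/14 + 1 = 8.0000.
        Var[R] = 2*n_A*n_B*(2*n_A*n_B - n_A - n_B) / ((n_A+n_B)^2 * (n_A+n_B-1)) = 8232/2548 = 3.2308.
        SD[R] = 1.7974.
Step 4: Continuity-corrected z = (R - 0.5 - E[R]) / SD[R] = (9 - 0.5 - 8.0000) / 1.7974 = 0.2782.
Step 5: Two-sided p-value via normal approximation = 2*(1 - Phi(|z|)) = 0.780879.
Step 6: alpha = 0.05. fail to reject H0.

R = 9, z = 0.2782, p = 0.780879, fail to reject H0.
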